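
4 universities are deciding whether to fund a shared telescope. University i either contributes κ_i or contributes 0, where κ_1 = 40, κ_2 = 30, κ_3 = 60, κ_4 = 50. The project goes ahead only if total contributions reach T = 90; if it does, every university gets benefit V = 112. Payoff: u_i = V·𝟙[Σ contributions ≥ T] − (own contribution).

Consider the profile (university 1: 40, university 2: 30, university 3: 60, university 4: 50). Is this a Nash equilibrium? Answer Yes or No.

Total = 180 ≥ 90: provided.
University 1 (pledges 40, payoff 72): dropping to 0 → total 140, payoff 112. Profitable deviation.

No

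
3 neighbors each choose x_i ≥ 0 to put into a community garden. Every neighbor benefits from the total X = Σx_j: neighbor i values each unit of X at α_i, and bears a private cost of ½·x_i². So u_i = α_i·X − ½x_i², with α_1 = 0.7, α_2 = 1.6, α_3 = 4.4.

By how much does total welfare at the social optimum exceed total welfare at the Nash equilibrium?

Neighbor i's FOC: ∂u_i/∂x_i = α_i − x_i = 0, so x_i* = α_i.
NE contributions = (0.7, 1.6, 4.4); X = 6.7.
W^NE = (Σα)·X − ½Σα_i² = 6.7² − ½·22.41 = 33.685.
Planner sets x_i = Σα_j = 6.7 for every i, so X^SO = 3·6.7 = 20.1.
W^SO = (Σα)·X^SO − ½·3·(Σα)² = (3/2)·6.7² = 67.335.
Deadweight loss = W^SO − W^NE = 33.65.

33.65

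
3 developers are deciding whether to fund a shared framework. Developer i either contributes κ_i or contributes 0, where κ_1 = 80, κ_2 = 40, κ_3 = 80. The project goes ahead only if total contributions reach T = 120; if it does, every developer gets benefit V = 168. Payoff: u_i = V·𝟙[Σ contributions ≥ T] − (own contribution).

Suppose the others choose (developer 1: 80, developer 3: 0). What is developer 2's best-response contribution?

Others' total = 80. Contributing 40 brings total to 120 ≥ 120: gain V − κ_2 = 128.
Best response: 40.

40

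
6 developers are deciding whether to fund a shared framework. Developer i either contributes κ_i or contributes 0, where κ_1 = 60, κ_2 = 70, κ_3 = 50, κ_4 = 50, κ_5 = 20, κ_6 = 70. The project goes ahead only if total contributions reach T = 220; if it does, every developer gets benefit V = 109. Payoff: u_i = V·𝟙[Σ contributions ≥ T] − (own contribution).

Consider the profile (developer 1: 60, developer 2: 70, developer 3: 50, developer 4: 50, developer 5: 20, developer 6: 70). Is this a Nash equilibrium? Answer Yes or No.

Total = 320 ≥ 220: provided.
Developer 1 (pledges 60, payoff 49): dropping to 0 → total 260, payoff 109. Profitable deviation.

No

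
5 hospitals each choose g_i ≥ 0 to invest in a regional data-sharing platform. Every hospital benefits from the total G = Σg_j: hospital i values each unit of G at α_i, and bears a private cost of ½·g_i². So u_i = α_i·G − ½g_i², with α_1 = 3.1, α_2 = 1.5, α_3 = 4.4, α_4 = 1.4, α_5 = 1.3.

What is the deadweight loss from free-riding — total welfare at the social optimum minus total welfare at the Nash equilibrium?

222.77

Hospital i's FOC: ∂u_i/∂g_i = α_i − g_i = 0, so g_i* = α_i.
NE contributions = (3.1, 1.5, 4.4, 1.4, 1.3); G = 11.7.
W^NE = (Σα)·G − ½Σα_i² = 11.7² − ½·34.87 = 119.455.
Planner sets g_i = Σα_j = 11.7 for every i, so G^SO = 5·11.7 = 58.5.
W^SO = (Σα)·G^SO − ½·5·(Σα)² = (5/2)·11.7² = 342.225.
Deadweight loss = W^SO − W^NE = 222.77.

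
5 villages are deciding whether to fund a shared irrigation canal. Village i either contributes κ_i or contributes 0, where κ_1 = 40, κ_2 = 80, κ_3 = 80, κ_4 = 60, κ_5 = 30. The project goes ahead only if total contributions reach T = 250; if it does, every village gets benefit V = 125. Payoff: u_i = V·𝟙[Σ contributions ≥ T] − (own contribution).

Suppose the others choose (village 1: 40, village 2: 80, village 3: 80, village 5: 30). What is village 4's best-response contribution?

60

Others' total = 230. Contributing 60 brings total to 290 ≥ 250: gain V − κ_4 = 65.
Best response: 60.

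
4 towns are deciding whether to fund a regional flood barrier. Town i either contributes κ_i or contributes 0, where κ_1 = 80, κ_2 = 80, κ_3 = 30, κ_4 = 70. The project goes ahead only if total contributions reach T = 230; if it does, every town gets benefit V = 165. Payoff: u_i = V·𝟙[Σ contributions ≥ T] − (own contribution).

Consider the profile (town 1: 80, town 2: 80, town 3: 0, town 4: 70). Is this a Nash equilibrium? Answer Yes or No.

Total = 230 ≥ 230: provided.
Town 1 (pledges 80, payoff 85): dropping to 0 → total 150, payoff 0. No gain.
Town 2 (pledges 80, payoff 85): dropping to 0 → total 150, payoff 0. No gain.
Town 3 (pledges 0, payoff 165): pledging 30 → total 260, payoff 135. No gain.
Town 4 (pledges 70, payoff 95): dropping to 0 → total 160, payoff 0. No gain.

Yes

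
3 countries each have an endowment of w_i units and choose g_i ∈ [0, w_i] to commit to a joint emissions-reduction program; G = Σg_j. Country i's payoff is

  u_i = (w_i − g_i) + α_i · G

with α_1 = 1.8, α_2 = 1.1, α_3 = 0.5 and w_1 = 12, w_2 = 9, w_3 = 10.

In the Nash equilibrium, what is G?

21

∂u_i/∂g_i = α_i − 1, so country i contributes w_i if α_i > 1, else 0.
α_i > 1 for i ∈ {1, 2}; NE contributions (12, 9, 0), G = 21.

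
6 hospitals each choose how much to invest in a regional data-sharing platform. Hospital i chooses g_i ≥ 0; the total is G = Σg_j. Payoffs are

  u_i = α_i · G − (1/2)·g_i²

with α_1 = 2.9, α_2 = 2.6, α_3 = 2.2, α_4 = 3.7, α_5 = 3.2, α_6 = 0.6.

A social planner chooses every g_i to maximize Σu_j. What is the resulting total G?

91.2

Planner FOC: ∂(Σu_j)/∂g_i = (Σα_j) − g_i = 0, so g_i^SO = Σα_j = 15.2 for every i; G^SO = 91.2.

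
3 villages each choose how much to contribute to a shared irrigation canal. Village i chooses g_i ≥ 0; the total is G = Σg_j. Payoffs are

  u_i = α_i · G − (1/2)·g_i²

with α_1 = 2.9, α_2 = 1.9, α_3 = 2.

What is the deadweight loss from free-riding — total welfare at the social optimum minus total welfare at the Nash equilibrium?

31.13

Village i's FOC: ∂u_i/∂g_i = α_i − g_i = 0, so g_i* = α_i.
NE contributions = (2.9, 1.9, 2); G = 6.8.
W^NE = (Σα)·G − ½Σα_i² = 6.8² − ½·16.02 = 38.23.
Planner sets g_i = Σα_j = 6.8 for every i, so G^SO = 3·6.8 = 20.4.
W^SO = (Σα)·G^SO − ½·3·(Σα)² = (3/2)·6.8² = 69.36.
Deadweight loss = W^SO − W^NE = 31.13.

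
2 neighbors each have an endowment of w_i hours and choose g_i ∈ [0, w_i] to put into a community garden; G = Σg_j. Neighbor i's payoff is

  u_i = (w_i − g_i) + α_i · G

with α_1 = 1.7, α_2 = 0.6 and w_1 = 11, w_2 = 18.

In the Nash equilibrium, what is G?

∂u_i/∂g_i = α_i − 1, so neighbor i contributes w_i if α_i > 1, else 0.
α_i > 1 for i ∈ {1}; NE contributions (11, 0), G = 11.

11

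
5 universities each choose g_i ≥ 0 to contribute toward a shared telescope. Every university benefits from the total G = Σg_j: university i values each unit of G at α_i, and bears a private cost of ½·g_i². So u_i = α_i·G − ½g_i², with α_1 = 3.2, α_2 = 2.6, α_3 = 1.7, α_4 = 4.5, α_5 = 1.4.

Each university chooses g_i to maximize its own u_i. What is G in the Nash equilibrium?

13.4

University i's FOC: ∂u_i/∂g_i = α_i − g_i = 0, so g_i* = α_i.
NE contributions = (3.2, 2.6, 1.7, 4.5, 1.4); G = 13.4.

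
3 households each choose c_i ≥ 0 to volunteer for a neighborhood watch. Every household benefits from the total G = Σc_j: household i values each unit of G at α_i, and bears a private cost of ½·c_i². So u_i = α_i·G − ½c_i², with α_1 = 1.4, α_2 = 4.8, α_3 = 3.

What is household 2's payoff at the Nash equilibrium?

Household i's FOC: ∂u_i/∂c_i = α_i − c_i = 0, so c_i* = α_i.
NE contributions = (1.4, 4.8, 3); G = 9.2.
u_2 = α_2·G − ½·(c_2)² = 4.8·9.2 − ½·4.8² = 32.64.

32.64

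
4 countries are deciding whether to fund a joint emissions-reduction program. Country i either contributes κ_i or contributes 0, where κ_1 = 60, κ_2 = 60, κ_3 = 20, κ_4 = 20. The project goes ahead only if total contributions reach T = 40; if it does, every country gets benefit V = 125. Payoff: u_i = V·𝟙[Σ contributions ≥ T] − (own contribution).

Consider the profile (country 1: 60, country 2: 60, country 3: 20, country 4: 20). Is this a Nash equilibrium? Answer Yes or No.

Total = 160 ≥ 40: provided.
Country 1 (pledges 60, payoff 65): dropping to 0 → total 100, payoff 125. Profitable deviation.

No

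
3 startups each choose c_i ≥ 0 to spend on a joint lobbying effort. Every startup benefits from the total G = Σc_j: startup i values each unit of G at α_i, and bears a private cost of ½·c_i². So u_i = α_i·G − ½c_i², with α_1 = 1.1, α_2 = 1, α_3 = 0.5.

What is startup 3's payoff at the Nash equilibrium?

1.175

Startup i's FOC: ∂u_i/∂c_i = α_i − c_i = 0, so c_i* = α_i.
NE contributions = (1.1, 1, 0.5); G = 2.6.
u_3 = α_3·G − ½·(c_3)² = 0.5·2.6 − ½·0.5² = 1.175.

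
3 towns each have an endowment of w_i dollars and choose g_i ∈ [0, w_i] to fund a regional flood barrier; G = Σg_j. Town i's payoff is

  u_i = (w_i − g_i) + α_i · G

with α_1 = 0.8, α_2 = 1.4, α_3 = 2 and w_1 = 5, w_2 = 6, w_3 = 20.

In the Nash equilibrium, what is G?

∂u_i/∂g_i = α_i − 1, so town i contributes w_i if α_i > 1, else 0.
α_i > 1 for i ∈ {2, 3}; NE contributions (0, 6, 20), G = 26.

26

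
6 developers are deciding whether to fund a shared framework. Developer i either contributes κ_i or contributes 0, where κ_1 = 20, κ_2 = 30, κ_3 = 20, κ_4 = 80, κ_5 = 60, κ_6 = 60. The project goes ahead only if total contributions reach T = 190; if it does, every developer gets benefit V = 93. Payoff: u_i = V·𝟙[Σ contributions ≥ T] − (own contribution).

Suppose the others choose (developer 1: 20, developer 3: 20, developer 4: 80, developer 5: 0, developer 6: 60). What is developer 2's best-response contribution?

30

Others' total = 180. Contributing 30 brings total to 210 ≥ 190: gain V − κ_2 = 63.
Best response: 30.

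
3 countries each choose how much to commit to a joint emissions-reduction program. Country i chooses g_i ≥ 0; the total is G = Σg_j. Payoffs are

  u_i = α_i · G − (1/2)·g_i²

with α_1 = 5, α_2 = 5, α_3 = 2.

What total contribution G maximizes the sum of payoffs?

36

Planner FOC: ∂(Σu_j)/∂g_i = (Σα_j) − g_i = 0, so g_i^SO = Σα_j = 12 for every i; G^SO = 36.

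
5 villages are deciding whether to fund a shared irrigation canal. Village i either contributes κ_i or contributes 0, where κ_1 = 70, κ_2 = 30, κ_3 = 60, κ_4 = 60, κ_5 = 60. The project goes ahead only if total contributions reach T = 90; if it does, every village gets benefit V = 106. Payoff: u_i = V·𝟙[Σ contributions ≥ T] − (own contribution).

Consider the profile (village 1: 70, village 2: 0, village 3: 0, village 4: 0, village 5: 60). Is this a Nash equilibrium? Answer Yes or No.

Yes

Total = 130 ≥ 90: provided.
Village 1 (pledges 70, payoff 36): dropping to 0 → total 60, payoff 0. No gain.
Village 2 (pledges 0, payoff 106): pledging 30 → total 160, payoff 76. No gain.
Village 3 (pledges 0, payoff 106): pledging 60 → total 190, payoff 46. No gain.
Village 4 (pledges 0, payoff 106): pledging 60 → total 190, payoff 46. No gain.
Village 5 (pledges 60, payoff 46): dropping to 0 → total 70, payoff 0. No gain.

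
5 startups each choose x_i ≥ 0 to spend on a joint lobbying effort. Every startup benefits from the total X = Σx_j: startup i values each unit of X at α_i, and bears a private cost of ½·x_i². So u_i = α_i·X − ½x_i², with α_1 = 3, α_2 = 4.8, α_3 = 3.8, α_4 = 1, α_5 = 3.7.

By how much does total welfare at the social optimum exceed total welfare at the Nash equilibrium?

429.12

Startup i's FOC: ∂u_i/∂x_i = α_i − x_i = 0, so x_i* = α_i.
NE contributions = (3, 4.8, 3.8, 1, 3.7); X = 16.3.
W^NE = (Σα)·X − ½Σα_i² = 16.3² − ½·61.17 = 235.105.
Planner sets x_i = Σα_j = 16.3 for every i, so X^SO = 5·16.3 = 81.5.
W^SO = (Σα)·X^SO − ½·5·(Σα)² = (5/2)·16.3² = 664.225.
Deadweight loss = W^SO − W^NE = 429.12.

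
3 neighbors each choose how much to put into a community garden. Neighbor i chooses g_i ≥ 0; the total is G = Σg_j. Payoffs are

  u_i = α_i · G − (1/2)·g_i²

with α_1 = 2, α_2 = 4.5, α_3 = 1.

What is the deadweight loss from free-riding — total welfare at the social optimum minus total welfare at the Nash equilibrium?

Neighbor i's FOC: ∂u_i/∂g_i = α_i − g_i = 0, so g_i* = α_i.
NE contributions = (2, 4.5, 1); G = 7.5.
W^NE = (Σα)·G − ½Σα_i² = 7.5² − ½·25.25 = 43.625.
Planner sets g_i = Σα_j = 7.5 for every i, so G^SO = 3·7.5 = 22.5.
W^SO = (Σα)·G^SO − ½·3·(Σα)² = (3/2)·7.5² = 84.375.
Deadweight loss = W^SO − W^NE = 40.75.

40.75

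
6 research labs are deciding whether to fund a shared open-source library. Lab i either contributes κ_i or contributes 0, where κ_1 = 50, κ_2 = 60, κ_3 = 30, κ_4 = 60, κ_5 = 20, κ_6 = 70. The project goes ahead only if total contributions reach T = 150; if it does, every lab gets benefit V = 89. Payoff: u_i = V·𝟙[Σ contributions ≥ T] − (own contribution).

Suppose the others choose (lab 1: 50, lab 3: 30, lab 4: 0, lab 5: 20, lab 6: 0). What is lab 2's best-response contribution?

60

Others' total = 100. Contributing 60 brings total to 160 ≥ 150: gain V − κ_2 = 29.
Best response: 60.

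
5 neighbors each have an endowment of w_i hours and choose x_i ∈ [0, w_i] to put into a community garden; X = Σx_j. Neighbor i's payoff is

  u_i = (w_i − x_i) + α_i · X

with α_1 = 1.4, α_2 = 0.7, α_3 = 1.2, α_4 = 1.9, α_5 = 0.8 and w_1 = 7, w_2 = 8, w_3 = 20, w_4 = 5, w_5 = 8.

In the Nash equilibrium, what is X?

∂u_i/∂x_i = α_i − 1, so neighbor i contributes w_i if α_i > 1, else 0.
α_i > 1 for i ∈ {1, 3, 4}; NE contributions (7, 0, 20, 5, 0), X = 32.

32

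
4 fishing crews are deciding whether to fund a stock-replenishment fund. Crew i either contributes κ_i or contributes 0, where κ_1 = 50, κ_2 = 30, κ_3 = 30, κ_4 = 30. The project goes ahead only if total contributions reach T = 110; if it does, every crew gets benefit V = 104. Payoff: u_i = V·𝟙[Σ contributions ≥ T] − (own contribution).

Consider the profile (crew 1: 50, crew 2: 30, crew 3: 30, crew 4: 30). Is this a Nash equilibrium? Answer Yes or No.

No

Total = 140 ≥ 110: provided.
Crew 1 (pledges 50, payoff 54): dropping to 0 → total 90, payoff 0. No gain.
Crew 2 (pledges 30, payoff 74): dropping to 0 → total 110, payoff 104. Profitable deviation.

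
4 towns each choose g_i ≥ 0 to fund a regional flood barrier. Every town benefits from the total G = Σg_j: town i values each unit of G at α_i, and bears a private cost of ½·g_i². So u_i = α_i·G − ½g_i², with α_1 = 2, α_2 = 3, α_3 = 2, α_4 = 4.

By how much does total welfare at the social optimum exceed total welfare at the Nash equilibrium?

Town i's FOC: ∂u_i/∂g_i = α_i − g_i = 0, so g_i* = α_i.
NE contributions = (2, 3, 2, 4); G = 11.
W^NE = (Σα)·G − ½Σα_i² = 11² − ½·33 = 104.5.
Planner sets g_i = Σα_j = 11 for every i, so G^SO = 4·11 = 44.
W^SO = (Σα)·G^SO − ½·4·(Σα)² = (4/2)·11² = 242.
Deadweight loss = W^SO − W^NE = 137.5.

137.5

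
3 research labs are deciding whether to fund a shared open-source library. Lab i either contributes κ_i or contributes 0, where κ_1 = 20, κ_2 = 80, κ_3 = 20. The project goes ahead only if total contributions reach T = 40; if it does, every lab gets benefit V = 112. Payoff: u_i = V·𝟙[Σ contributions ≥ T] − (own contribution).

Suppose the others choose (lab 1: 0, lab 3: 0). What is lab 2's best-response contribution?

Others' total = 0. Contributing 80 brings total to 80 ≥ 40: gain V − κ_2 = 32.
Best response: 80.

80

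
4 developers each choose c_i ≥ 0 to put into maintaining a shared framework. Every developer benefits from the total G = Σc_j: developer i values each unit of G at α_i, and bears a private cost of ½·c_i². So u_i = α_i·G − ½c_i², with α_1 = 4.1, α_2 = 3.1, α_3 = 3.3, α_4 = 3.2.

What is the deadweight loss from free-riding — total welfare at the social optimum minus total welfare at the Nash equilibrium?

Developer i's FOC: ∂u_i/∂c_i = α_i − c_i = 0, so c_i* = α_i.
NE contributions = (4.1, 3.1, 3.3, 3.2); G = 13.7.
W^NE = (Σα)·G − ½Σα_i² = 13.7² − ½·47.55 = 163.915.
Planner sets c_i = Σα_j = 13.7 for every i, so G^SO = 4·13.7 = 54.8.
W^SO = (Σα)·G^SO − ½·4·(Σα)² = (4/2)·13.7² = 375.38.
Deadweight loss = W^SO − W^NE = 211.465.

211.465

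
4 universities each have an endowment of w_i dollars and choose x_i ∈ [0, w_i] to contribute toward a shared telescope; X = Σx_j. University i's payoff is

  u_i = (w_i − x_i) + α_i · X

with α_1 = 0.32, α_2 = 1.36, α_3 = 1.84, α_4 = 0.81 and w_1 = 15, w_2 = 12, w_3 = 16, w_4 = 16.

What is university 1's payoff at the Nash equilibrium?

23.96

∂u_i/∂x_i = α_i − 1, so university i contributes w_i if α_i > 1, else 0.
α_i > 1 for i ∈ {2, 3}; NE contributions (0, 12, 16, 0), X = 28.
u_1 = (15 − 0) + 0.32·28 = 23.96.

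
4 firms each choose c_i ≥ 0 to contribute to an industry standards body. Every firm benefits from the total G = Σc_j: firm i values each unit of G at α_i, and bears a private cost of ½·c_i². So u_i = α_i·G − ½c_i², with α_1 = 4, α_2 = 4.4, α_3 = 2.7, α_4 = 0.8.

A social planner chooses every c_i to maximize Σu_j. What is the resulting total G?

Planner FOC: ∂(Σu_j)/∂c_i = (Σα_j) − c_i = 0, so c_i^SO = Σα_j = 11.9 for every i; G^SO = 47.6.

47.6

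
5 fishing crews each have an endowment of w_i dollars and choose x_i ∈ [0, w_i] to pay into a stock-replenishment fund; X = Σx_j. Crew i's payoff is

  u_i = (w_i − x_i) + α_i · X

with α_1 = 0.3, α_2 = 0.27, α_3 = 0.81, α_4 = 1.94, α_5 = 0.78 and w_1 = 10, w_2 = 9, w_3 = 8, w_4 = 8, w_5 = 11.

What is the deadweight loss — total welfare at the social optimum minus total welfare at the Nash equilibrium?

∂u_i/∂x_i = α_i − 1, so crew i contributes w_i if α_i > 1, else 0.
α_i > 1 for i ∈ {4}; NE contributions (0, 0, 0, 8, 0), X = 8.
W^NE = Σw_i − X^NE + (Σα_i)·X^NE = 46 + 3.1·8 = 70.8.
Planner: ∂(Σu_j)/∂x_i = Σα_j − 1 = 3.1 > 0, so everyone contributes w_i; X^SO = 46, W^SO = 46 + 3.1·46 = 188.6.
Deadweight loss = 117.8.

117.8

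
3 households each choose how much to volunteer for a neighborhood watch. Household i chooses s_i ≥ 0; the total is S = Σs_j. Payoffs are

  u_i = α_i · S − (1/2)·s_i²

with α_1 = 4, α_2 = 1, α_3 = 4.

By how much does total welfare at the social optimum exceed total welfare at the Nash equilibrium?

57

Household i's FOC: ∂u_i/∂s_i = α_i − s_i = 0, so s_i* = α_i.
NE contributions = (4, 1, 4); S = 9.
W^NE = (Σα)·S − ½Σα_i² = 9² − ½·33 = 64.5.
Planner sets s_i = Σα_j = 9 for every i, so S^SO = 3·9 = 27.
W^SO = (Σα)·S^SO − ½·3·(Σα)² = (3/2)·9² = 121.5.
Deadweight loss = W^SO − W^NE = 57.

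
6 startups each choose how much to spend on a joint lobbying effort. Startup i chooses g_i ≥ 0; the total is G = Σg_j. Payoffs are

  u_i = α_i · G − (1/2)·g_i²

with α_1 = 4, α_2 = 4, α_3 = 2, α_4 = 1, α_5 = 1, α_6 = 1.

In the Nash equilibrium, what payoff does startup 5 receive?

12.5

Startup i's FOC: ∂u_i/∂g_i = α_i − g_i = 0, so g_i* = α_i.
NE contributions = (4, 4, 2, 1, 1, 1); G = 13.
u_5 = α_5·G − ½·(g_5)² = 1·13 − ½·1² = 12.5.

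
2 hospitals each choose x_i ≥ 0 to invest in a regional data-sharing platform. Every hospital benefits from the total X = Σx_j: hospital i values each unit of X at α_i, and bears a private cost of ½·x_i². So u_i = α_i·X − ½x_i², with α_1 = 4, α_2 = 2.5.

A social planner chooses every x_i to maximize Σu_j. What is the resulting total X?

13

Planner FOC: ∂(Σu_j)/∂x_i = (Σα_j) − x_i = 0, so x_i^SO = Σα_j = 6.5 for every i; X^SO = 13.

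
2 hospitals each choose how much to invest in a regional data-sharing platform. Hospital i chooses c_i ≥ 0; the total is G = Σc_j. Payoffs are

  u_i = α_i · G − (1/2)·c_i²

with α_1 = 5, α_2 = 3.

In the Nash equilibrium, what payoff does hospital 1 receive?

Hospital i's FOC: ∂u_i/∂c_i = α_i − c_i = 0, so c_i* = α_i.
NE contributions = (5, 3); G = 8.
u_1 = α_1·G − ½·(c_1)² = 5·8 − ½·5² = 27.5.

27.5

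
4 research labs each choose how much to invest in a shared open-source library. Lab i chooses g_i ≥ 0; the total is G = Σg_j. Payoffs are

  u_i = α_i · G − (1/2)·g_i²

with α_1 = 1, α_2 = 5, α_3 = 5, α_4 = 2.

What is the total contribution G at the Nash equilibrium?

13

Lab i's FOC: ∂u_i/∂g_i = α_i − g_i = 0, so g_i* = α_i.
NE contributions = (1, 5, 5, 2); G = 13.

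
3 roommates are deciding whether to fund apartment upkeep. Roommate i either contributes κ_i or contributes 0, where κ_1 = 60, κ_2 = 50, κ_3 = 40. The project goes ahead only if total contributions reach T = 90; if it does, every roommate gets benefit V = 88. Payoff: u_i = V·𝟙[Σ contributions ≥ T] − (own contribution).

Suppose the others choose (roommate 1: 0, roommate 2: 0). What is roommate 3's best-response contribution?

Others' total = 0. Even contributing 40 gives 40 < 90: no benefit either way.
Best response: 0.

0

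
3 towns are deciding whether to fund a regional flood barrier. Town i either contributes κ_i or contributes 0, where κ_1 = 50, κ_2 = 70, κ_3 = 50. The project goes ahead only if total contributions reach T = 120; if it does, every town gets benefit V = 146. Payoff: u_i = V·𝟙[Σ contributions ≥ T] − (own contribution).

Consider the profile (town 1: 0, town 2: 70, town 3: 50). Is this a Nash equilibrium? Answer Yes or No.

Total = 120 ≥ 120: provided.
Town 1 (pledges 0, payoff 146): pledging 50 → total 170, payoff 96. No gain.
Town 2 (pledges 70, payoff 76): dropping to 0 → total 50, payoff 0. No gain.
Town 3 (pledges 50, payoff 96): dropping to 0 → total 70, payoff 0. No gain.

Yes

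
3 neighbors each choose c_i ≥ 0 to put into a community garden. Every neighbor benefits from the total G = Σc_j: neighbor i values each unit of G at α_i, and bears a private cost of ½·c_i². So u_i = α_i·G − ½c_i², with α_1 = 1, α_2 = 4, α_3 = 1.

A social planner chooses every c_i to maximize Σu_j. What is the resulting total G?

18

Planner FOC: ∂(Σu_j)/∂c_i = (Σα_j) − c_i = 0, so c_i^SO = Σα_j = 6 for every i; G^SO = 18.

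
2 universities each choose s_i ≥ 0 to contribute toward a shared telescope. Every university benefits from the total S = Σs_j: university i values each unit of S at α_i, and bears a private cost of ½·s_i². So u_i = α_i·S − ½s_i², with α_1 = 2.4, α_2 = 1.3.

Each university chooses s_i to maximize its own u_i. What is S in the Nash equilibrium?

3.7

University i's FOC: ∂u_i/∂s_i = α_i − s_i = 0, so s_i* = α_i.
NE contributions = (2.4, 1.3); S = 3.7.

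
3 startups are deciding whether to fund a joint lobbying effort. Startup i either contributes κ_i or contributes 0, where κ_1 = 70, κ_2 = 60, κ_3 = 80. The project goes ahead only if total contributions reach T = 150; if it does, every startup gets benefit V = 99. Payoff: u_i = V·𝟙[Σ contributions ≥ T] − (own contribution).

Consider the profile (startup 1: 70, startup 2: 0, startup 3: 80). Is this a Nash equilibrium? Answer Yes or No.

Total = 150 ≥ 150: provided.
Startup 1 (pledges 70, payoff 29): dropping to 0 → total 80, payoff 0. No gain.
Startup 2 (pledges 0, payoff 99): pledging 60 → total 210, payoff 39. No gain.
Startup 3 (pledges 80, payoff 19): dropping to 0 → total 70, payoff 0. No gain.

Yes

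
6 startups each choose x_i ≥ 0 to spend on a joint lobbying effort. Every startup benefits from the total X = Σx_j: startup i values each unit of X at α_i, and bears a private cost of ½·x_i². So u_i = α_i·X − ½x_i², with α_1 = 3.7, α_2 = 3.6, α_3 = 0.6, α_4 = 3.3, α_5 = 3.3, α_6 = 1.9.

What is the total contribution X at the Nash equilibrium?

16.4

Startup i's FOC: ∂u_i/∂x_i = α_i − x_i = 0, so x_i* = α_i.
NE contributions = (3.7, 3.6, 0.6, 3.3, 3.3, 1.9); X = 16.4.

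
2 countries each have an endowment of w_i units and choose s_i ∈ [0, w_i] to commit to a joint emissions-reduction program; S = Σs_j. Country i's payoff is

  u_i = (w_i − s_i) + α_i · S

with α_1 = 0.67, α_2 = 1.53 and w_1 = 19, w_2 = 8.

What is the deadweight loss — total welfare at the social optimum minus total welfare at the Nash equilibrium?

22.8

∂u_i/∂s_i = α_i − 1, so country i contributes w_i if α_i > 1, else 0.
α_i > 1 for i ∈ {2}; NE contributions (0, 8), S = 8.
W^NE = Σw_i − S^NE + (Σα_i)·S^NE = 27 + 1.2·8 = 36.6.
Planner: ∂(Σu_j)/∂s_i = Σα_j − 1 = 1.2 > 0, so everyone contributes w_i; S^SO = 27, W^SO = 27 + 1.2·27 = 59.4.
Deadweight loss = 22.8.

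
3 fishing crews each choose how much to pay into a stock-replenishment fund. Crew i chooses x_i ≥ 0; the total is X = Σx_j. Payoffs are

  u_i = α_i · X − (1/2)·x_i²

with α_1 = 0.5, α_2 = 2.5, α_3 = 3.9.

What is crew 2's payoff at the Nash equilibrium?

14.125

Crew i's FOC: ∂u_i/∂x_i = α_i − x_i = 0, so x_i* = α_i.
NE contributions = (0.5, 2.5, 3.9); X = 6.9.
u_2 = α_2·X − ½·(x_2)² = 2.5·6.9 − ½·2.5² = 14.125.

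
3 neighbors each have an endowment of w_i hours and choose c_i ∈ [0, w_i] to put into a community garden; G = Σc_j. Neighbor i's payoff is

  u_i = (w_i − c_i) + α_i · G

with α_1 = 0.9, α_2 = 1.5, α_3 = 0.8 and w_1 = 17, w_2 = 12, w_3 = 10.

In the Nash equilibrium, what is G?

12

∂u_i/∂c_i = α_i − 1, so neighbor i contributes w_i if α_i > 1, else 0.
α_i > 1 for i ∈ {2}; NE contributions (0, 12, 0), G = 12.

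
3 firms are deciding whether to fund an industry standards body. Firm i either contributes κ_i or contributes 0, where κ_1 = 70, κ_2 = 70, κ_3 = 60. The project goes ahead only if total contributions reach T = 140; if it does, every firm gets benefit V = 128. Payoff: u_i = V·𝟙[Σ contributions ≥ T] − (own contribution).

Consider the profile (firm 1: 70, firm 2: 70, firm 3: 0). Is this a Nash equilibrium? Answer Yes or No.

Total = 140 ≥ 140: provided.
Firm 1 (pledges 70, payoff 58): dropping to 0 → total 70, payoff 0. No gain.
Firm 2 (pledges 70, payoff 58): dropping to 0 → total 70, payoff 0. No gain.
Firm 3 (pledges 0, payoff 128): pledging 60 → total 200, payoff 68. No gain.

Yes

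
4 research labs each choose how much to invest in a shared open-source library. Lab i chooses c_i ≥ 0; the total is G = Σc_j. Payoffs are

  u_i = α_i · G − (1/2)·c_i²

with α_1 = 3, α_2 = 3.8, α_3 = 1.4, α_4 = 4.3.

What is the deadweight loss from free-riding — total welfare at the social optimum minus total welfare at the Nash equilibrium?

178.195

Lab i's FOC: ∂u_i/∂c_i = α_i − c_i = 0, so c_i* = α_i.
NE contributions = (3, 3.8, 1.4, 4.3); G = 12.5.
W^NE = (Σα)·G − ½Σα_i² = 12.5² − ½·43.89 = 134.305.
Planner sets c_i = Σα_j = 12.5 for every i, so G^SO = 4·12.5 = 50.
W^SO = (Σα)·G^SO − ½·4·(Σα)² = (4/2)·12.5² = 312.5.
Deadweight loss = W^SO − W^NE = 178.195.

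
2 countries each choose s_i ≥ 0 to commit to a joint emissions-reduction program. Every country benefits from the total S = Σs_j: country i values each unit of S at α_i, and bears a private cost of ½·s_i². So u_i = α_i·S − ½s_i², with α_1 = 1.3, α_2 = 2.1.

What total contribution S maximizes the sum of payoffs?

6.8

Planner FOC: ∂(Σu_j)/∂s_i = (Σα_j) − s_i = 0, so s_i^SO = Σα_j = 3.4 for every i; S^SO = 6.8.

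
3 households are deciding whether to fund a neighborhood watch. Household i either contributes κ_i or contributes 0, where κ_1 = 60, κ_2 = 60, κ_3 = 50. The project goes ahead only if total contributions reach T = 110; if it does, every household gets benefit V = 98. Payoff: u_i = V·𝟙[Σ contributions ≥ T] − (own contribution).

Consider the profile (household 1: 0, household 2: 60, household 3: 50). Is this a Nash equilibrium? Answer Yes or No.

Total = 110 ≥ 110: provided.
Household 1 (pledges 0, payoff 98): pledging 60 → total 170, payoff 38. No gain.
Household 2 (pledges 60, payoff 38): dropping to 0 → total 50, payoff 0. No gain.
Household 3 (pledges 50, payoff 48): dropping to 0 → total 60, payoff 0. No gain.

Yes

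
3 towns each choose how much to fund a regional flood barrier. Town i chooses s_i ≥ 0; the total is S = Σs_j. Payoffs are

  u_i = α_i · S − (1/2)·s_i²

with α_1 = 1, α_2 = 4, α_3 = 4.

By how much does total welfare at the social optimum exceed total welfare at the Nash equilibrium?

57

Town i's FOC: ∂u_i/∂s_i = α_i − s_i = 0, so s_i* = α_i.
NE contributions = (1, 4, 4); S = 9.
W^NE = (Σα)·S − ½Σα_i² = 9² − ½·33 = 64.5.
Planner sets s_i = Σα_j = 9 for every i, so S^SO = 3·9 = 27.
W^SO = (Σα)·S^SO − ½·3·(Σα)² = (3/2)·9² = 121.5.
Deadweight loss = W^SO − W^NE = 57.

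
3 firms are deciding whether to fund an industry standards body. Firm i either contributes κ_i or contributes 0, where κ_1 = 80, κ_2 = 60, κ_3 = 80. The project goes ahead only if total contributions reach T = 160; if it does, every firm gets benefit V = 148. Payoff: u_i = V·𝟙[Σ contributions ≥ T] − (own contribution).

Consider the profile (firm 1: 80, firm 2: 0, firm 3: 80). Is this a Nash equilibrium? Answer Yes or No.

Total = 160 ≥ 160: provided.
Firm 1 (pledges 80, payoff 68): dropping to 0 → total 80, payoff 0. No gain.
Firm 2 (pledges 0, payoff 148): pledging 60 → total 220, payoff 88. No gain.
Firm 3 (pledges 80, payoff 68): dropping to 0 → total 80, payoff 0. No gain.

Yes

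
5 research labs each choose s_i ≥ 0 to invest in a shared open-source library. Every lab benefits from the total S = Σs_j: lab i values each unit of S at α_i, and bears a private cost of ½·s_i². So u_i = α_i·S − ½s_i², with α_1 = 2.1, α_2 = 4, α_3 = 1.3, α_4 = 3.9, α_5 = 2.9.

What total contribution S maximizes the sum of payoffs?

71

Planner FOC: ∂(Σu_j)/∂s_i = (Σα_j) − s_i = 0, so s_i^SO = Σα_j = 14.2 for every i; S^SO = 71.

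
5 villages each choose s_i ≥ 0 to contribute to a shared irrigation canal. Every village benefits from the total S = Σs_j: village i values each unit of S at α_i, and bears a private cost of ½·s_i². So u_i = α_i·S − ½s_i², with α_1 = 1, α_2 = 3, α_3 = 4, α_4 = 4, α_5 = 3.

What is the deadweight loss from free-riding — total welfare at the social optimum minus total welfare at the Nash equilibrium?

Village i's FOC: ∂u_i/∂s_i = α_i − s_i = 0, so s_i* = α_i.
NE contributions = (1, 3, 4, 4, 3); S = 15.
W^NE = (Σα)·S − ½Σα_i² = 15² − ½·51 = 199.5.
Planner sets s_i = Σα_j = 15 for every i, so S^SO = 5·15 = 75.
W^SO = (Σα)·S^SO − ½·5·(Σα)² = (5/2)·15² = 562.5.
Deadweight loss = W^SO − W^NE = 363.

363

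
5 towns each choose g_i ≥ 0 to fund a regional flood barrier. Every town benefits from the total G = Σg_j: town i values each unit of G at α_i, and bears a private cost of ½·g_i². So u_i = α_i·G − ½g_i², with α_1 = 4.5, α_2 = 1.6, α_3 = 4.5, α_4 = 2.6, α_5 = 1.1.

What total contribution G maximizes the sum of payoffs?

Planner FOC: ∂(Σu_j)/∂g_i = (Σα_j) − g_i = 0, so g_i^SO = Σα_j = 14.3 for every i; G^SO = 71.5.

71.5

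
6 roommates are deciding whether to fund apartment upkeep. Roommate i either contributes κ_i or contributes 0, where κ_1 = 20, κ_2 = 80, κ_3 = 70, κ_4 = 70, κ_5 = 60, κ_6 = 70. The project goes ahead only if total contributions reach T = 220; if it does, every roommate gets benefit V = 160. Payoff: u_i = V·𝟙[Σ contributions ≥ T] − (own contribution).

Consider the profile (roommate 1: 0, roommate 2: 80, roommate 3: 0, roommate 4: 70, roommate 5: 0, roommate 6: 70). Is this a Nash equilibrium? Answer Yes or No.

Yes

Total = 220 ≥ 220: provided.
Roommate 1 (pledges 0, payoff 160): pledging 20 → total 240, payoff 140. No gain.
Roommate 2 (pledges 80, payoff 80): dropping to 0 → total 140, payoff 0. No gain.
Roommate 3 (pledges 0, payoff 160): pledging 70 → total 290, payoff 90. No gain.
Roommate 4 (pledges 70, payoff 90): dropping to 0 → total 150, payoff 0. No gain.
Roommate 5 (pledges 0, payoff 160): pledging 60 → total 280, payoff 100. No gain.
Roommate 6 (pledges 70, payoff 90): dropping to 0 → total 150, payoff 0. No gain.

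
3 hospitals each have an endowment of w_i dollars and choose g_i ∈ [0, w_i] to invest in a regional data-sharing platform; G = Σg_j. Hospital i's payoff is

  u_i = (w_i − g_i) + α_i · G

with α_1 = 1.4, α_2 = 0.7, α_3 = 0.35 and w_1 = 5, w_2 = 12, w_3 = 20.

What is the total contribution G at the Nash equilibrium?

∂u_i/∂g_i = α_i − 1, so hospital i contributes w_i if α_i > 1, else 0.
α_i > 1 for i ∈ {1}; NE contributions (5, 0, 0), G = 5.

5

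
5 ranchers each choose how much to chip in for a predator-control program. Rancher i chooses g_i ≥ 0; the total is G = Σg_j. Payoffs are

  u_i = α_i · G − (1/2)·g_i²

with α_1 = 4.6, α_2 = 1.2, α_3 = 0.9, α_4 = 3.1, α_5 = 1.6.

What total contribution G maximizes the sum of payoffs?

57

Planner FOC: ∂(Σu_j)/∂g_i = (Σα_j) − g_i = 0, so g_i^SO = Σα_j = 11.4 for every i; G^SO = 57.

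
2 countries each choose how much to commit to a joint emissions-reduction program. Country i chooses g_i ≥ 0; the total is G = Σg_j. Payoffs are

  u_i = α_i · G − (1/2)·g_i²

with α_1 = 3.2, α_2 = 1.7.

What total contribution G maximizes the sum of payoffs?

9.8

Planner FOC: ∂(Σu_j)/∂g_i = (Σα_j) − g_i = 0, so g_i^SO = Σα_j = 4.9 for every i; G^SO = 9.8.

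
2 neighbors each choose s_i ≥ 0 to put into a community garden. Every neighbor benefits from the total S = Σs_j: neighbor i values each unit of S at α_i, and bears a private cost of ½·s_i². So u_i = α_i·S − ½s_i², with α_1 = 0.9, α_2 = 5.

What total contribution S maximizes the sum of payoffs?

11.8

Planner FOC: ∂(Σu_j)/∂s_i = (Σα_j) − s_i = 0, so s_i^SO = Σα_j = 5.9 for every i; S^SO = 11.8.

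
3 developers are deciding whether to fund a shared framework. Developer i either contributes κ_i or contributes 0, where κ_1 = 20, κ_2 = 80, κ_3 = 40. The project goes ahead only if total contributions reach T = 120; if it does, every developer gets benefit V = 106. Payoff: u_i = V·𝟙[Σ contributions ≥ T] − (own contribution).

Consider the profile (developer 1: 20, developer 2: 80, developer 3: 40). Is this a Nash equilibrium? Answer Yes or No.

No

Total = 140 ≥ 120: provided.
Developer 1 (pledges 20, payoff 86): dropping to 0 → total 120, payoff 106. Profitable deviation.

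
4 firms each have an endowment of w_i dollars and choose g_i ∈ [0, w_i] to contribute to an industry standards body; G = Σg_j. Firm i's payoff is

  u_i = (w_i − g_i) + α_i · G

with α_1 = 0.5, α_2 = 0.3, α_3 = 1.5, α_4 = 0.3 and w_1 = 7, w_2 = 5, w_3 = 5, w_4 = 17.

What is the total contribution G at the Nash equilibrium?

5

∂u_i/∂g_i = α_i − 1, so firm i contributes w_i if α_i > 1, else 0.
α_i > 1 for i ∈ {3}; NE contributions (0, 0, 5, 0), G = 5.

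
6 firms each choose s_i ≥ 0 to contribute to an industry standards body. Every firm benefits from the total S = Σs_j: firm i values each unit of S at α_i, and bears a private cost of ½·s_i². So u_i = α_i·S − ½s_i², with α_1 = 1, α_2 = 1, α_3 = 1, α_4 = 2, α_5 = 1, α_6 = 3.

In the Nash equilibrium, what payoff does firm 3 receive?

8.5

Firm i's FOC: ∂u_i/∂s_i = α_i − s_i = 0, so s_i* = α_i.
NE contributions = (1, 1, 1, 2, 1, 3); S = 9.
u_3 = α_3·S − ½·(s_3)² = 1·9 − ½·1² = 8.5.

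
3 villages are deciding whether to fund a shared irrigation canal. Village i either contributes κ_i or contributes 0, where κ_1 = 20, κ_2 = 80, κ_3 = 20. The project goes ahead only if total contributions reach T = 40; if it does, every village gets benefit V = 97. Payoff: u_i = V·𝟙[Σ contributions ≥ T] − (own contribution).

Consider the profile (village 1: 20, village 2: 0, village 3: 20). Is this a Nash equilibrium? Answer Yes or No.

Total = 40 ≥ 40: provided.
Village 1 (pledges 20, payoff 77): dropping to 0 → total 20, payoff 0. No gain.
Village 2 (pledges 0, payoff 97): pledging 80 → total 120, payoff 17. No gain.
Village 3 (pledges 20, payoff 77): dropping to 0 → total 20, payoff 0. No gain.

Yes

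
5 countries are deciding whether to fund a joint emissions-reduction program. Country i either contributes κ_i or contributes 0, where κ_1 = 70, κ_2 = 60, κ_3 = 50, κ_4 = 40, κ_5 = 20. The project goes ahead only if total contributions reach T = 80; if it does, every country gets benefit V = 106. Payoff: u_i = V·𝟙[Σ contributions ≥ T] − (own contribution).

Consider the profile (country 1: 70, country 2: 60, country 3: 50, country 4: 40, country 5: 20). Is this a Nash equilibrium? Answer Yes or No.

Total = 240 ≥ 80: provided.
Country 1 (pledges 70, payoff 36): dropping to 0 → total 170, payoff 106. Profitable deviation.

No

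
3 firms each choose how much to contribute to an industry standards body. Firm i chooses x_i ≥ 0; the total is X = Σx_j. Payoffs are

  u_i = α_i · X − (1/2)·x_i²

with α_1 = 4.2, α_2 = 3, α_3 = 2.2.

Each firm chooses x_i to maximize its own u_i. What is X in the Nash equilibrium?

Firm i's FOC: ∂u_i/∂x_i = α_i − x_i = 0, so x_i* = α_i.
NE contributions = (4.2, 3, 2.2); X = 9.4.

9.4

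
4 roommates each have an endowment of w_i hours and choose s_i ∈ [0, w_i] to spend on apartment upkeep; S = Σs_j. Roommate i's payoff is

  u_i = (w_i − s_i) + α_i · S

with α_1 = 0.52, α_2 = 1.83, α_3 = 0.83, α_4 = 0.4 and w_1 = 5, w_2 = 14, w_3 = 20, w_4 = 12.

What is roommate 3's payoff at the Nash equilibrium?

∂u_i/∂s_i = α_i − 1, so roommate i contributes w_i if α_i > 1, else 0.
α_i > 1 for i ∈ {2}; NE contributions (0, 14, 0, 0), S = 14.
u_3 = (20 − 0) + 0.83·14 = 31.62.

31.62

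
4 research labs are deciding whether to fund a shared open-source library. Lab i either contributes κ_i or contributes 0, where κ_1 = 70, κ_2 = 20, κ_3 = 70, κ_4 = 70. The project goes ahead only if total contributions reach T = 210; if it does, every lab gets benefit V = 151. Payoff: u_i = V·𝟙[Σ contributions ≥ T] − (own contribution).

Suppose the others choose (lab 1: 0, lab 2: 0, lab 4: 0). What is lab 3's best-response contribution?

0

Others' total = 0. Even contributing 70 gives 70 < 210: no benefit either way.
Best response: 0.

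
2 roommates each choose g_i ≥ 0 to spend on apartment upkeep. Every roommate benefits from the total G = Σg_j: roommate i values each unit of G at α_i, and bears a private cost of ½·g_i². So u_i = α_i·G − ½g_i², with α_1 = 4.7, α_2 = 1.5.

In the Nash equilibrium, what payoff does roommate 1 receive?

18.095

Roommate i's FOC: ∂u_i/∂g_i = α_i − g_i = 0, so g_i* = α_i.
NE contributions = (4.7, 1.5); G = 6.2.
u_1 = α_1·G − ½·(g_1)² = 4.7·6.2 − ½·4.7² = 18.095.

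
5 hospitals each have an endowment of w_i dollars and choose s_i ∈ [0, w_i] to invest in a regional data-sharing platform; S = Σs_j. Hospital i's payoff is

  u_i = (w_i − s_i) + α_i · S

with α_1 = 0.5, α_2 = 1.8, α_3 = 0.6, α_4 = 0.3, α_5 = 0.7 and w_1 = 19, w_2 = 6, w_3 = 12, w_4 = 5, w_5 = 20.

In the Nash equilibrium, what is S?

∂u_i/∂s_i = α_i − 1, so hospital i contributes w_i if α_i > 1, else 0.
α_i > 1 for i ∈ {2}; NE contributions (0, 6, 0, 0, 0), S = 6.

6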